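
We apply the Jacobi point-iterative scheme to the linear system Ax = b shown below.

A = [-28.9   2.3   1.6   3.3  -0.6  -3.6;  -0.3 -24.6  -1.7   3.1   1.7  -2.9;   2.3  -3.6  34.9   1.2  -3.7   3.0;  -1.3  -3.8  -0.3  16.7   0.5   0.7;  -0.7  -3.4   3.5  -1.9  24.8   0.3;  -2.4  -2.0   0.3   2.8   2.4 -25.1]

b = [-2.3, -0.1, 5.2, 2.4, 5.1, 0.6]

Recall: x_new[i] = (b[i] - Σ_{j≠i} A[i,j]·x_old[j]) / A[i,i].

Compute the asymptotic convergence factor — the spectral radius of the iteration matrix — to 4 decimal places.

0.2588

Write A = D+L+U with D = diag(-28.9, -24.6, 34.9, 16.7, 24.8, -25.1).
T_J = -D⁻¹(L+U): T[2,3] = -(1.2)/(34.9) = -0.0344; T[2,2] = 0.
  T[0,:] = [+0.0000 +0.0796 +0.0554 +0.1142 -0.0208 -0.1246]
  T[1,:] = [-0.0122 +0.0000 -0.0691 +0.1260 +0.0691 -0.1179]
  T[2,:] = [-0.0659 +0.1032 +0.0000 -0.0344 +0.1060 -0.0860]
  T[3,:] = [+0.0778 +0.2275 +0.0180 +0.0000 -0.0299 -0.0419]
  T[4,:] = [+0.0282 +0.1371 -0.1411 +0.0766 +0.0000 -0.0121]
  T[5,:] = [-0.0956 -0.0797 +0.0120 +0.1116 +0.0956 +0.0000]
|roots of det(T-λI)|: 0.2588, 0.1592, 0.1592, 0.1531, 0.1531, 0.0441.
spectral radius ρ = 0.2588; 0.2588 < 1 ⇒ converges.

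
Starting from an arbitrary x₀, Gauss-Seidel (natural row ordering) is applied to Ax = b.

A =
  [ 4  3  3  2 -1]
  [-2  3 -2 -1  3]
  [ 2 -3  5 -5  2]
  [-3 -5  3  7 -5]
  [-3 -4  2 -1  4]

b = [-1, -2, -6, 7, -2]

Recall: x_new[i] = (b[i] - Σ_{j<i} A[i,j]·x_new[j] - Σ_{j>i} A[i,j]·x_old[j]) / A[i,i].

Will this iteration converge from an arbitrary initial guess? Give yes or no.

no

Write A = D+L+U with D = diag(4, 3, 5, 7, 4).
GS T = -(D+L)⁻¹U: row 0 first, T[0,4] = -(-1)/(4) = +0.2500; later rows by forward substitution.
  T[0,:] = [+0.0000 -0.7500 -0.7500 -0.5000 +0.2500]
  T[1,:] = [+0.0000 -0.5000 +0.1667 -0.0000 -0.8333]
  T[2,:] = [+0.0000 +0.0000 +0.4000 +1.2000 -1.0000]
  T[3,:] = [+0.0000 -0.6786 -0.3738 -0.7286 +0.6548]
  T[4,:] = [+0.0000 -1.2321 -0.6893 -1.1571 +0.0179]
|roots of det(T-λI)|: 1.4305, 0.7460, 0.7460, 0.3364, 0.0000.
ρ(T) = max|λ| = 1.4305; 1.4305 > 1 ⇒ diverges.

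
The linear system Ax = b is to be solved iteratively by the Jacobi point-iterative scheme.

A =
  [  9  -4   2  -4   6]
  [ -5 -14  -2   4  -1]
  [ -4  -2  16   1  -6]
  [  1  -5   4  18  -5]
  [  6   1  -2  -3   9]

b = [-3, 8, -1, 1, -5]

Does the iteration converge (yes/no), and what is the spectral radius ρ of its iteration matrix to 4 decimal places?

yes, ρ = 0.8629

Split A = D + L + U, D = diag(9, -14, 16, 18, 9).
Jacobi: T = -D⁻¹(L+U), T[1,0] = -(-5)/(-14) = -0.3571; T[1,1] = 0.
  T[0,:] = [+0.0000  +0.4444  -0.2222  +0.4444  -0.6667]
  T[1,:] = [-0.3571  +0.0000  -0.1429  +0.2857  -0.0714]
  T[2,:] = [+0.2500  +0.1250  +0.0000  -0.0625  +0.3750]
  T[3,:] = [-0.0556  +0.2778  -0.2222  +0.0000  +0.2778]
  T[4,:] = [-0.6667  -0.1111  +0.2222  +0.3333  +0.0000]
|λ(T)| sorted: 0.8629, 0.6095, 0.4186, 0.4186, 0.1298.
ρ = 0.8629; 0.8629 < 1 ⇒ converges.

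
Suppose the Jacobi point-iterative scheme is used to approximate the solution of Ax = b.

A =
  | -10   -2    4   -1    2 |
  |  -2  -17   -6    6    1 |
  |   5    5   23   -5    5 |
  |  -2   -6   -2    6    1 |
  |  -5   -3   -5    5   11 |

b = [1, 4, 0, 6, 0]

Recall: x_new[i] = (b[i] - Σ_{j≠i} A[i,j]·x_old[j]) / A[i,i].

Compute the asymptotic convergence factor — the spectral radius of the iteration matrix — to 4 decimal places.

Split A = D + L + U, D = diag(-10, -17, 23, 6, 11).
T_J = -D⁻¹(L+U): T[4,1] = -(-3)/(11) = +0.2727; T[4,4] = 0.
  T[0,:] = [+0.0000, -0.2000, +0.4000, -0.1000, +0.2000]
  T[1,:] = [-0.1176, +0.0000, -0.3529, +0.3529, +0.0588]
  T[2,:] = [-0.2174, -0.2174, +0.0000, +0.2174, -0.2174]
  T[3,:] = [+0.3333, +1.0000, +0.3333, +0.0000, -0.1667]
  T[4,:] = [+0.4545, +0.2727, +0.4545, -0.4545, +0.0000]
|roots of det(T-λI)|: 0.8491, 0.5229, 0.3759, 0.3759, 0.1636.
spectral radius ρ = 0.8491; 0.8491 < 1, so it converges for any x₀.

0.8491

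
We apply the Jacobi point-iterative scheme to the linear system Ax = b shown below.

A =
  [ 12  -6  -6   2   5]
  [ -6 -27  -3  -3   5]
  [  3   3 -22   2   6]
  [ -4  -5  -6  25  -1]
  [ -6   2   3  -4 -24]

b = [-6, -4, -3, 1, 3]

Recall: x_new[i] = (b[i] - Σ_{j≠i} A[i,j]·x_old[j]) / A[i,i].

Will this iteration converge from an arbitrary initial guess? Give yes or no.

yes

Write A = D+L+U with D = diag(12, -27, -22, 25, -24).
T_J = -D⁻¹(L+U): T[0,1] = -(-6)/(12) = +0.5000; T[0,0] = 0.
  T[0,:] = [+0.0000  +0.5000  +0.5000  -0.1667  -0.4167]
  T[1,:] = [-0.2222  +0.0000  -0.1111  -0.1111  +0.1852]
  T[2,:] = [+0.1364  +0.1364  +0.0000  +0.0909  +0.2727]
  T[3,:] = [+0.1600  +0.2000  +0.2400  +0.0000  +0.0400]
  T[4,:] = [-0.2500  +0.0833  +0.1250  -0.1667  +0.0000]
|eigenvalues of T|: 0.5007, 0.4140, 0.4140, 0.0961, 0.0475.
spectral radius ρ = 0.5007; 0.5007 < 1 ⇒ converges.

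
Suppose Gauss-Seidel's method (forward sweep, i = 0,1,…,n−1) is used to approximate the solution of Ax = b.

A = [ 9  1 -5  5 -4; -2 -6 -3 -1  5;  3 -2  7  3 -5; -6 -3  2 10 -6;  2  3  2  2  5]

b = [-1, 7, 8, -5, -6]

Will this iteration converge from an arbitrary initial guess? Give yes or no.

no

Write A = D+L+U with D = diag(9, -6, 7, 10, 5).
GS T = -(D+L)⁻¹U: row 0 first, T[0,3] = -(5)/(9) = -0.5556; later rows by forward substitution.
  T[0,:] = [+0.0000  -0.1111  +0.5556  -0.5556  +0.4444]
  T[1,:] = [+0.0000  +0.0370  -0.6852  +0.0185  +0.6852]
  T[2,:] = [+0.0000  +0.0582  -0.4339  -0.1852  +0.7196]
  T[3,:] = [+0.0000  -0.0672  +0.2146  -0.2907  +0.9283]
  T[4,:] = [+0.0000  +0.0258  +0.2766  +0.4015  -1.2480]
moduli |λ_i(T)| = 1.6817, 0.2145, 0.2145, 0.0739, 0.0000.
ρ(T) = max|λ| = 1.6817; 1.6817 > 1, so it fails to converge.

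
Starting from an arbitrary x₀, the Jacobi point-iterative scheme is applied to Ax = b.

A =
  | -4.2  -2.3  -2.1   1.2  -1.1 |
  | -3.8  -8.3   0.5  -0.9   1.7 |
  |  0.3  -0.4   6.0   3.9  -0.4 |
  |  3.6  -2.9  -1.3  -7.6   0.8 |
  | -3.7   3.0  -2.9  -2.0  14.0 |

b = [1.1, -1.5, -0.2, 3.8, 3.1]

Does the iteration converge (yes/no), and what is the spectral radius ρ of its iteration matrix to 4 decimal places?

yes, ρ = 0.8912

A = D + L + U where D = diag(-4.2, -8.3, 6, -7.6, 14).
T_J = -D⁻¹(L+U): T[4,1] = -(3)/(14) = -0.2143; T[4,4] = 0.
  T[0,:] = [+0.0000 -0.5476 -0.5000 +0.2857 -0.2619]
  T[1,:] = [-0.4578 +0.0000 +0.0602 -0.1084 +0.2048]
  T[2,:] = [-0.0500 +0.0667 +0.0000 -0.6500 +0.0667]
  T[3,:] = [+0.4737 -0.3816 -0.1711 +0.0000 +0.1053]
  T[4,:] = [+0.2643 -0.2143 +0.2071 +0.1429 +0.0000]
eigenvalue magnitudes: 0.8912, 0.4720, 0.4720, 0.3461, 0.3461.
spectral radius ρ = 0.8912; 0.8912 < 1: convergent.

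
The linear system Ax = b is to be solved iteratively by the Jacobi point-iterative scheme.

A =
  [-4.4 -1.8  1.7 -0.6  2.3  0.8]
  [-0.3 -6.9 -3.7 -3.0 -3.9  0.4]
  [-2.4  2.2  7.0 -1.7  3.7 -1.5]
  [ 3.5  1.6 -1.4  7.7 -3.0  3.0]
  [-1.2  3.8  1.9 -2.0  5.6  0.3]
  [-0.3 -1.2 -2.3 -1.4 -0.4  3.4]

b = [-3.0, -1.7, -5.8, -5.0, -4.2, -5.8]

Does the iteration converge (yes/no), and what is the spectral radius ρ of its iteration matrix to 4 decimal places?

Diagonal D = diag(-4.4, -6.9, 7, 7.7, 5.6, 3.4); L, U strict lower/upper.
Jacobi T = -D⁻¹(L+U): T[1,0] = -(-0.3)/(-6.9) = -0.0435; T[1,1] = 0.
  T[0,:] = [+0.0000 -0.4091 +0.3864 -0.1364 +0.5227 +0.1818]
  T[1,:] = [-0.0435 +0.0000 -0.5362 -0.4348 -0.5652 +0.0580]
  T[2,:] = [+0.3429 -0.3143 +0.0000 +0.2429 -0.5286 +0.2143]
  T[3,:] = [-0.4545 -0.2078 +0.1818 +0.0000 +0.3896 -0.3896]
  T[4,:] = [+0.2143 -0.6786 -0.3393 +0.3571 +0.0000 -0.0536]
  T[5,:] = [+0.0882 +0.3529 +0.6765 +0.4118 +0.1176 +0.0000]
moduli |λ_i(T)| = 1.1826, 0.8181, 0.5551, 0.4659, 0.3068, 0.0316.
spectral radius ρ = 1.1826; 1.1826 > 1, so it fails to converge.

no, ρ = 1.1826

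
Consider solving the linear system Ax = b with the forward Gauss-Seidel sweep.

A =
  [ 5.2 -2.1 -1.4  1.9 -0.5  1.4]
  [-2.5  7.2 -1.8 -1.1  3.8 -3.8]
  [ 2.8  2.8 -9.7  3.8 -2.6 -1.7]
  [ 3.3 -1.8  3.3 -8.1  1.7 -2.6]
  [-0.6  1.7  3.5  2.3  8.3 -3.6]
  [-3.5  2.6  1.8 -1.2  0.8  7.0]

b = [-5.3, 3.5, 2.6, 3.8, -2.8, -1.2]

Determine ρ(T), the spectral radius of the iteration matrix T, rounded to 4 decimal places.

Let D = diag(5.2, 7.2, -9.7, -8.1, 8.3, 7); L, U the strict triangles.
T_GS = -(D+L)⁻¹U: row 0 first, T[0,3] = -(1.9)/(5.2) = -0.3654; later rows by forward substitution.
  T[0,:] = [+0.0000  +0.4038  +0.2692  -0.3654  +0.0962  -0.2692]
  T[1,:] = [+0.0000  +0.1402  +0.3435  +0.0259  -0.4944  +0.4343]
  T[2,:] = [+0.0000  +0.1571  +0.1769  +0.2938  -0.3830  -0.1276]
  T[3,:] = [+0.0000  +0.1974  +0.1054  -0.0349  +0.2029  -0.5792]
  T[4,:] = [+0.0000  -0.1204  -0.1547  -0.1459  +0.2135  +0.5396]
  T[5,:] = [+0.0000  +0.1571  -0.0027  -0.2572  +0.3406  -0.4241]
moduli |λ_i(T)| = 0.9072, 0.7525, 0.1714, 0.1714, 0.0898, 0.0000.
ρ(T) = max|λ| = 0.9072; 0.9072 < 1: convergent.

0.9072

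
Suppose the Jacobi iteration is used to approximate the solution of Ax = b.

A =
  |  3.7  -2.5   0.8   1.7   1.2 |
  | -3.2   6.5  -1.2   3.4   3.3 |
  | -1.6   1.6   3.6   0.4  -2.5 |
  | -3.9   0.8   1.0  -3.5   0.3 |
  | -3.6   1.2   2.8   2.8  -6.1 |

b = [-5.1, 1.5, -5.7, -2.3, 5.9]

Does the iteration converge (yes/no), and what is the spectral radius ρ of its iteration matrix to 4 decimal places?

Let D = diag(3.7, 6.5, 3.6, -3.5, -6.1); L, U the strict triangles.
Jacobi T = -D⁻¹(L+U): T[0,3] = -(1.7)/(3.7) = -0.4595; T[0,0] = 0.
  T[0,:] = [+0.0000, +0.6757, -0.2162, -0.4595, -0.3243]
  T[1,:] = [+0.4923, +0.0000, +0.1846, -0.5231, -0.5077]
  T[2,:] = [+0.4444, -0.4444, +0.0000, -0.1111, +0.6944]
  T[3,:] = [-1.1143, +0.2286, +0.2857, +0.0000, +0.0857]
  T[4,:] = [-0.5902, +0.1967, +0.4590, +0.4590, +0.0000]
|roots of det(T-λI)|: 1.2938, 0.8006, 0.8006, 0.6128, 0.3415.
ρ = 1.2938; 1.2938 > 1, so it fails to converge.

no, ρ = 1.2938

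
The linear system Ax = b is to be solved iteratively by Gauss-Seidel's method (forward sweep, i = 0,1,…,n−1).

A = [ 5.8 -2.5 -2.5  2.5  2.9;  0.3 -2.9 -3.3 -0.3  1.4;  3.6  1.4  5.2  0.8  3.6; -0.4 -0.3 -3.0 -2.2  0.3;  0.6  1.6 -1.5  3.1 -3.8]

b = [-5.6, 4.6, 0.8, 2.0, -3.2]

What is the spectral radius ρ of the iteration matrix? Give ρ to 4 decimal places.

Diagonal D = diag(5.8, -2.9, 5.2, -2.2, -3.8); L, U strict lower/upper.
GS T = -(D+L)⁻¹U: row 0 first, T[0,1] = -(-2.5)/(5.8) = +0.4310; later rows by forward substitution.
  T[0,:] = [+0.0000  +0.4310  +0.4310  -0.4310  -0.5000]
  T[1,:] = [+0.0000  +0.0446  -1.0933  -0.1480  +0.4310]
  T[2,:] = [+0.0000  -0.3104  -0.0040  +0.1844  -0.4622]
  T[3,:] = [+0.0000  +0.3388  +0.0762  -0.1529  +0.7988]
  T[4,:] = [+0.0000  +0.4858  -0.3285  -0.3279  +0.9366]
moduli |λ_i(T)| = 1.1893, 0.5231, 0.1393, 0.0188, 0.0000.
ρ = 1.1893; 1.1893 > 1, so it fails to converge.

1.1893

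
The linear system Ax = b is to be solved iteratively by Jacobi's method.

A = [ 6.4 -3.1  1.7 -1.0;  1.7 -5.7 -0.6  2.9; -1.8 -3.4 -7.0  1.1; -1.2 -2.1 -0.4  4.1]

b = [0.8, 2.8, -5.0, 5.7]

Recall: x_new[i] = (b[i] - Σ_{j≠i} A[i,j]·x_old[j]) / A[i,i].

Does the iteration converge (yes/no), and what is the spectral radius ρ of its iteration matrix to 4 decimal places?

Let D = diag(6.4, -5.7, -7, 4.1); L, U the strict triangles.
Jacobi T = -D⁻¹(L+U): T[0,1] = -(-3.1)/(6.4) = +0.4844; T[0,0] = 0.
  T[0,:] = [+0.0000 +0.4844 -0.2656 +0.1562]
  T[1,:] = [+0.2982 +0.0000 -0.1053 +0.5088]
  T[2,:] = [-0.2571 -0.4857 +0.0000 +0.1571]
  T[3,:] = [+0.2927 +0.5122 +0.0976 +0.0000]
moduli |λ_i(T)| = 0.8240, 0.6134, 0.3217, 0.1112.
ρ(T) = max|λ| = 0.8240; 0.8240 < 1: convergent.

yes, ρ = 0.8240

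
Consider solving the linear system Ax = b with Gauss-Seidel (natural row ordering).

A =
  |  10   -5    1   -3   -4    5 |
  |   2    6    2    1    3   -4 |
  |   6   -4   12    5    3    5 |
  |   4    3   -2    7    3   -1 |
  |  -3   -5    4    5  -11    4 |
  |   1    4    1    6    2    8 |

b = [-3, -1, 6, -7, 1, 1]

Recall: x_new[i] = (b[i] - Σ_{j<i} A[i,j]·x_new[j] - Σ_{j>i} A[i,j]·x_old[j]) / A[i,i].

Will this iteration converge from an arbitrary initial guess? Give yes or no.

no

Split A = D + L + U, D = diag(10, 6, 12, 7, -11, 8).
GS T = -(D+L)⁻¹U: row 0 first, T[0,1] = -(-5)/(10) = +0.5000; later rows by forward substitution.
  T[0,:] = [+0.0000  +0.5000  -0.1000  +0.3000  +0.4000  -0.5000]
  T[1,:] = [+0.0000  -0.1667  -0.3000  -0.2667  -0.6333  +0.8333]
  T[2,:] = [+0.0000  -0.3056  -0.0500  -0.6556  -0.6611  +0.1111]
  T[3,:] = [+0.0000  -0.3016  +0.1714  -0.2444  -0.5746  +0.1032]
  T[4,:] = [+0.0000  -0.3088  +0.2234  -0.3101  -0.3228  +0.2085]
  T[5,:] = [+0.0000  +0.3624  -0.0157  +0.4386  +0.8610  -0.4976]
moduli |λ_i(T)| = 1.4856, 0.3059, 0.3059, 0.1928, 0.0505, 0.0000.
ρ = 1.4856; 1.4856 > 1 ⇒ diverges.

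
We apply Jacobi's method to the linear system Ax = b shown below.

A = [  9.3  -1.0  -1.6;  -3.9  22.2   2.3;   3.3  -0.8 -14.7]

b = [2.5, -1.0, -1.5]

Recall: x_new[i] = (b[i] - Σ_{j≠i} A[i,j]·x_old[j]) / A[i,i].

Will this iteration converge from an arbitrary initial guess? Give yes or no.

yes

Diagonal D = diag(9.3, 22.2, -14.7); L, U strict lower/upper.
T_J = -D⁻¹(L+U): T[0,2] = -(-1.6)/(9.3) = +0.1720; T[0,0] = 0.
  T[0,:] = [+0.0000 +0.1075 +0.1720]
  T[1,:] = [+0.1757 +0.0000 -0.1036]
  T[2,:] = [+0.2245 -0.0544 +0.0000]
moduli |λ_i(T)| = 0.2793, 0.2079, 0.0714.
spectral radius ρ = 0.2793; 0.2793 < 1 ⇒ converges.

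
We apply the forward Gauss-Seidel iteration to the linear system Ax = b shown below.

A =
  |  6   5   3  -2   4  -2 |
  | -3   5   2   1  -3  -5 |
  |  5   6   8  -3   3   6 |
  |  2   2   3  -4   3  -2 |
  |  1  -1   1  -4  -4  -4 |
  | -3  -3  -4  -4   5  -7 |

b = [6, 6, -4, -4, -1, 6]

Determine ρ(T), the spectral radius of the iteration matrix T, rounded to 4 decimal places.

1.3210

Diagonal D = diag(6, 5, 8, -4, -4, -7); L, U strict lower/upper.
Gauss-Seidel: T = -(D+L)⁻¹U, row 0 first, T[0,3] = -(-2)/(6) = +0.3333; later rows by forward substitution.
  T[0,:] = [+0.0000, -0.8333, -0.5000, +0.3333, -0.6667, +0.3333]
  T[1,:] = [+0.0000, -0.5000, -0.7000, +0.0000, +0.2000, +1.2000]
  T[2,:] = [+0.0000, +0.8958, +0.8375, +0.1667, -0.1083, -1.8583]
  T[3,:] = [+0.0000, +0.0052, +0.0281, +0.2917, +0.4354, -1.1271]
  T[4,:] = [+0.0000, +0.1354, +0.2313, -0.1667, -0.6792, -0.5542]
  T[5,:] = [+0.0000, +0.1533, +0.1848, -0.5238, -0.4720, +0.6530]
|eigenvalues of T|: 1.3210, 0.6930, 0.4427, 0.4427, 0.2240, 0.0000.
spectral radius ρ = 1.3210; 1.3210 > 1 ⇒ diverges.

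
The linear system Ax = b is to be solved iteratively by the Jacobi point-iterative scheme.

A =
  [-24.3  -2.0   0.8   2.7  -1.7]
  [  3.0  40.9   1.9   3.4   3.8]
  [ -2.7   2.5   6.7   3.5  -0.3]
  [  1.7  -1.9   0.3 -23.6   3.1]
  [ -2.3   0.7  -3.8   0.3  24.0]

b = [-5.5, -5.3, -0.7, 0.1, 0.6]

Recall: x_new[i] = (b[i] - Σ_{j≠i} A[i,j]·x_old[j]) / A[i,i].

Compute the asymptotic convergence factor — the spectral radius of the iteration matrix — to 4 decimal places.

0.2811

Write A = D+L+U with D = diag(-24.3, 40.9, 6.7, -23.6, 24).
T_J = -D⁻¹(L+U): T[1,2] = -(1.9)/(40.9) = -0.0465; T[1,1] = 0.
  T[0,:] = [+0.0000, -0.0823, +0.0329, +0.1111, -0.0700]
  T[1,:] = [-0.0733, +0.0000, -0.0465, -0.0831, -0.0929]
  T[2,:] = [+0.4030, -0.3731, +0.0000, -0.5224, +0.0448]
  T[3,:] = [+0.0720, -0.0805, +0.0127, +0.0000, +0.1314]
  T[4,:] = [+0.0958, -0.0292, +0.1583, -0.0125, +0.0000]
eigenvalue magnitudes: 0.2811, 0.2369, 0.1738, 0.1738, 0.0690.
ρ(T) = max|λ| = 0.2811; 0.2811 < 1, so it converges for any x₀.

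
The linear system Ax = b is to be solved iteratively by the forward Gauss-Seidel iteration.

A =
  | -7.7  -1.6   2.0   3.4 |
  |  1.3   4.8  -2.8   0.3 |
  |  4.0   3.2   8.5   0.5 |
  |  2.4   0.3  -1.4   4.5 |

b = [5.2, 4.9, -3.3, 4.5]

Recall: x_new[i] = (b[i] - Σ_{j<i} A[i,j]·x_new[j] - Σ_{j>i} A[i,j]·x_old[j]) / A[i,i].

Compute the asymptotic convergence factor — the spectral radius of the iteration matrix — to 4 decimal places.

Split A = D + L + U, D = diag(-7.7, 4.8, 8.5, 4.5).
GS T = -(D+L)⁻¹U: row 0 first, T[0,3] = -(3.4)/(-7.7) = +0.4416; later rows by forward substitution.
  T[0,:] = [+0.0000  -0.2078  +0.2597  +0.4416]
  T[1,:] = [+0.0000  +0.0563  +0.5130  -0.1821]
  T[2,:] = [+0.0000  +0.0766  -0.3154  -0.1981]
  T[3,:] = [+0.0000  +0.1309  -0.2708  -0.2850]
moduli |λ_i(T)| = 0.5780, 0.0811, 0.0811, 0.0000.
spectral radius ρ = 0.5780; 0.5780 < 1: convergent.

0.5780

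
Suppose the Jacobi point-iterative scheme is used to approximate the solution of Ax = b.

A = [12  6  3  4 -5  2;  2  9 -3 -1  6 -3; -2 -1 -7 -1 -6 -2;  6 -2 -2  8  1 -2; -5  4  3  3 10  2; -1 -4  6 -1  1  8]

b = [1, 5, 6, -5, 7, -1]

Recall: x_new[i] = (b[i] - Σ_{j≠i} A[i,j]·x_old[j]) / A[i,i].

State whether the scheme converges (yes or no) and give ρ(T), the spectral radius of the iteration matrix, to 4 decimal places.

Let D = diag(12, 9, -7, 8, 10, 8); L, U the strict triangles.
Jacobi: T = -D⁻¹(L+U), T[2,5] = -(-2)/(-7) = -0.2857; T[2,2] = 0.
  T[0,:] = [+0.0000 -0.5000 -0.2500 -0.3333 +0.4167 -0.1667]
  T[1,:] = [-0.2222 +0.0000 +0.3333 +0.1111 -0.6667 +0.3333]
  T[2,:] = [-0.2857 -0.1429 +0.0000 -0.1429 -0.8571 -0.2857]
  T[3,:] = [-0.7500 +0.2500 +0.2500 +0.0000 -0.1250 +0.2500]
  T[4,:] = [+0.5000 -0.4000 -0.3000 -0.3000 +0.0000 -0.2000]
  T[5,:] = [+0.1250 +0.5000 -0.7500 +0.1250 -0.1250 +0.0000]
moduli |λ_i(T)| = 1.3533, 0.6431, 0.6431, 0.5475, 0.4540, 0.1898.
ρ(T) = max|λ| = 1.3533; 1.3533 > 1, so it fails to converge.

no, ρ = 1.3533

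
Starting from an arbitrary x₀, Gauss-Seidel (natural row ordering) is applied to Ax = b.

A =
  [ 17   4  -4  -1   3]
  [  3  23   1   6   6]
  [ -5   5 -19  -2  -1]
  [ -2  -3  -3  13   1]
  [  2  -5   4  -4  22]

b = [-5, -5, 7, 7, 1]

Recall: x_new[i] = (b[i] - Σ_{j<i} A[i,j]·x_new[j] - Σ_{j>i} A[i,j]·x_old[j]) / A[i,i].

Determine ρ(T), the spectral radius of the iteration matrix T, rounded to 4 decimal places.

0.1815

Let D = diag(17, 23, -19, 13, 22); L, U the strict triangles.
Gauss-Seidel: T = -(D+L)⁻¹U, row 0 first, T[0,2] = -(-4)/(17) = +0.2353; later rows by forward substitution.
  T[0,:] = [+0.0000 -0.2353 +0.2353 +0.0588 -0.1765]
  T[1,:] = [+0.0000 +0.0307 -0.0742 -0.2685 -0.2379]
  T[2,:] = [+0.0000 +0.0700 -0.0814 -0.1914 -0.0688]
  T[3,:] = [+0.0000 -0.0130 +0.0003 -0.0971 -0.1748]
  T[4,:] = [+0.0000 +0.0133 -0.0234 -0.0492 -0.0573]
|λ(T)| sorted: 0.1815, 0.0381, 0.0381, 0.0286, 0.0000.
ρ(T) = max|λ| = 0.1815; 0.1815 < 1 ⇒ converges.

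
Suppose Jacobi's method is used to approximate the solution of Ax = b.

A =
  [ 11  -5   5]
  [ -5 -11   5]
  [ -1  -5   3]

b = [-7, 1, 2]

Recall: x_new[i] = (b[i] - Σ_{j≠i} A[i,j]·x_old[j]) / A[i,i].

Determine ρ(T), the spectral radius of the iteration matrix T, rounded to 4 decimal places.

Write A = D+L+U with D = diag(11, -11, 3).
T_J = -D⁻¹(L+U): T[1,2] = -(5)/(-11) = +0.4545; T[1,1] = 0.
  T[0,:] = [+0.0000, +0.4545, -0.4545]
  T[1,:] = [-0.4545, +0.0000, +0.4545]
  T[2,:] = [+0.3333, +1.6667, +0.0000]
|roots of det(T-λI)|: 0.9209, 0.6698, 0.6698.
spectral radius ρ = 0.9209; 0.9209 < 1, so it converges for any x₀.

0.9209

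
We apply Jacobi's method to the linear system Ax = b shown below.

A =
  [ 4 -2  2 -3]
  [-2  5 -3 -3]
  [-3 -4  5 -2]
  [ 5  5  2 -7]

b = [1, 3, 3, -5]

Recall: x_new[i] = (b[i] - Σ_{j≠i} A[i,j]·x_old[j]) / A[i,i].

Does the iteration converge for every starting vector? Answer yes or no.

Split A = D + L + U, D = diag(4, 5, 5, -7).
T_J = -D⁻¹(L+U): T[0,2] = -(2)/(4) = -0.5000; T[0,0] = 0.
  T[0,:] = [+0.0000  +0.5000  -0.5000  +0.7500]
  T[1,:] = [+0.4000  +0.0000  +0.6000  +0.6000]
  T[2,:] = [+0.6000  +0.8000  +0.0000  +0.4000]
  T[3,:] = [+0.7143  +0.7143  +0.2857  +0.0000]
|eigenvalues of T|: 1.4121, 0.7063, 0.7063, 0.0264.
ρ(T) = max|λ| = 1.4121; 1.4121 > 1: divergent.

no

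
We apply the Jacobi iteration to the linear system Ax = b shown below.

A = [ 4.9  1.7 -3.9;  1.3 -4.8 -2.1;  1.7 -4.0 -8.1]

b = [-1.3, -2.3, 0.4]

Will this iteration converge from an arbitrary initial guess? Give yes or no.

yes

Write A = D+L+U with D = diag(4.9, -4.8, -8.1).
T_J = -D⁻¹(L+U): T[1,0] = -(1.3)/(-4.8) = +0.2708; T[1,1] = 0.
  T[0,:] = [+0.0000  -0.3469  +0.7959]
  T[1,:] = [+0.2708  +0.0000  -0.4375]
  T[2,:] = [+0.2099  -0.4938  +0.0000]
moduli |λ_i(T)| = 0.6373, 0.3421, 0.3421.
spectral radius ρ = 0.6373; 0.6373 < 1, so it converges for any x₀.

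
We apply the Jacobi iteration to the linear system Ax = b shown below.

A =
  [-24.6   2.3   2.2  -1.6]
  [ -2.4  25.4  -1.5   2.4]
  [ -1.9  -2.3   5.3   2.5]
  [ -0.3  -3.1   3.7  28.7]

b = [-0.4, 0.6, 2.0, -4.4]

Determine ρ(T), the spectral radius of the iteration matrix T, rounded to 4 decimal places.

Split A = D + L + U, D = diag(-24.6, 25.4, 5.3, 28.7).
Jacobi: T = -D⁻¹(L+U), T[1,0] = -(-2.4)/(25.4) = +0.0945; T[1,1] = 0.
  T[0,:] = [+0.0000 +0.0935 +0.0894 -0.0650]
  T[1,:] = [+0.0945 +0.0000 +0.0591 -0.0945]
  T[2,:] = [+0.3585 +0.4340 +0.0000 -0.4717]
  T[3,:] = [+0.0105 +0.1080 -0.1289 +0.0000]
|eigenvalues of T|: 0.3764, 0.2851, 0.0994, 0.0080.
ρ(T) = max|λ| = 0.3764; 0.3764 < 1 ⇒ converges.

0.3764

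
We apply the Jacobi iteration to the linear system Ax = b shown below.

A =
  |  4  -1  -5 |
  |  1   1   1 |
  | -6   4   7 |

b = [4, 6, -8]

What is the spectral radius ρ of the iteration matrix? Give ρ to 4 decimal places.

1.3300

Write A = D+L+U with D = diag(4, 1, 7).
Jacobi T = -D⁻¹(L+U): T[2,1] = -(4)/(7) = -0.5714; T[2,2] = 0.
  T[0,:] = [+0.0000 +0.2500 +1.2500]
  T[1,:] = [-1.0000 +0.0000 -1.0000]
  T[2,:] = [+0.8571 -0.5714 +0.0000]
|roots of det(T-λI)|: 1.3300, 0.9224, 0.4076.
ρ(T) = max|λ| = 1.3300; 1.3300 > 1 ⇒ diverges.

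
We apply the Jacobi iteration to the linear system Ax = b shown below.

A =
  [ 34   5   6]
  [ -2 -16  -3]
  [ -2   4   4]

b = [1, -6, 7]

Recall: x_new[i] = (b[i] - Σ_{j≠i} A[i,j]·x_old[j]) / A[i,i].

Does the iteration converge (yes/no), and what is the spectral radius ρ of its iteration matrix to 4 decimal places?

yes, ρ = 0.3739

Diagonal D = diag(34, -16, 4); L, U strict lower/upper.
Jacobi: T = -D⁻¹(L+U), T[1,2] = -(-3)/(-16) = -0.1875; T[1,1] = 0.
  T[0,:] = [+0.0000  -0.1471  -0.1765]
  T[1,:] = [-0.1250  +0.0000  -0.1875]
  T[2,:] = [+0.5000  -1.0000  +0.0000]
moduli |λ_i(T)| = 0.3739, 0.3001, 0.0737.
spectral radius ρ = 0.3739; 0.3739 < 1, so it converges for any x₀.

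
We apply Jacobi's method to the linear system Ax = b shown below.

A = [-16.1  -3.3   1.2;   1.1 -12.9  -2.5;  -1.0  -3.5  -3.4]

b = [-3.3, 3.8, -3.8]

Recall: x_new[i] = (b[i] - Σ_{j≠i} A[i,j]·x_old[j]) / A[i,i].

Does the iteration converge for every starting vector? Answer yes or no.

Split A = D + L + U, D = diag(-16.1, -12.9, -3.4).
T_J = -D⁻¹(L+U): T[0,1] = -(-3.3)/(-16.1) = -0.2050; T[0,0] = 0.
  T[0,:] = [+0.0000 -0.2050 +0.0745]
  T[1,:] = [+0.0853 +0.0000 -0.1938]
  T[2,:] = [-0.2941 -1.0294 +0.0000]
moduli |λ_i(T)| = 0.4481, 0.3216, 0.1265.
spectral radius ρ = 0.4481; 0.4481 < 1, so it converges for any x₀.

yes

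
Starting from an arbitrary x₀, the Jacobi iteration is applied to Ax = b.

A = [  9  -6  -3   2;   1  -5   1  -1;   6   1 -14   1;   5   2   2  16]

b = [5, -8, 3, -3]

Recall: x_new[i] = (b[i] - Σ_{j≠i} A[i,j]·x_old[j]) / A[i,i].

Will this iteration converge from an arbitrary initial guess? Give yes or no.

yes

Diagonal D = diag(9, -5, -14, 16); L, U strict lower/upper.
Jacobi T = -D⁻¹(L+U): T[1,2] = -(1)/(-5) = +0.2000; T[1,1] = 0.
  T[0,:] = [+0.0000  +0.6667  +0.3333  -0.2222]
  T[1,:] = [+0.2000  +0.0000  +0.2000  -0.2000]
  T[2,:] = [+0.4286  +0.0714  +0.0000  +0.0714]
  T[3,:] = [-0.3125  -0.1250  -0.1250  +0.0000]
moduli |λ_i(T)| = 0.7342, 0.3621, 0.3621, 0.0464.
ρ(T) = max|λ| = 0.7342; 0.7342 < 1: convergent.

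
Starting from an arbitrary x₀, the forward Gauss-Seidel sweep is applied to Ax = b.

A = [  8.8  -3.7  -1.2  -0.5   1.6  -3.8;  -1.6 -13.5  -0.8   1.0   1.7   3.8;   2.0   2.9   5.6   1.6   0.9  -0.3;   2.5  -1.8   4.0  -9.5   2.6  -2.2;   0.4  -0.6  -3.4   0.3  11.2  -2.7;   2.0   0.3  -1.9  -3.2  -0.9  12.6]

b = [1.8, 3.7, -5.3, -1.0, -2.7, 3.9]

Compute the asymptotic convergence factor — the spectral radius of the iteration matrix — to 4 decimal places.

Write A = D+L+U with D = diag(8.8, -13.5, 5.6, -9.5, 11.2, 12.6).
GS T = -(D+L)⁻¹U: row 0 first, T[0,2] = -(-1.2)/(8.8) = +0.1364; later rows by forward substitution.
  T[0,:] = [+0.0000  +0.4205  +0.1364  +0.0568  -0.1818  +0.4318]
  T[1,:] = [+0.0000  -0.0498  -0.0754  +0.0673  +0.1475  +0.2303]
  T[2,:] = [+0.0000  -0.1244  -0.0096  -0.3409  -0.1722  -0.2199]
  T[3,:] = [+0.0000  +0.0677  +0.0461  -0.1413  +0.1254  -0.2542]
  T[4,:] = [+0.0000  -0.0573  -0.0131  -0.0981  -0.0412  +0.1780]
  T[5,:] = [+0.0000  -0.0712  -0.0105  -0.1049  +0.0283  -0.1590]
|roots of det(T-λI)|: 0.2943, 0.1400, 0.1400, 0.1137, 0.1137, 0.0000.
ρ(T) = max|λ| = 0.2943; 0.2943 < 1, so it converges for any x₀.

0.2943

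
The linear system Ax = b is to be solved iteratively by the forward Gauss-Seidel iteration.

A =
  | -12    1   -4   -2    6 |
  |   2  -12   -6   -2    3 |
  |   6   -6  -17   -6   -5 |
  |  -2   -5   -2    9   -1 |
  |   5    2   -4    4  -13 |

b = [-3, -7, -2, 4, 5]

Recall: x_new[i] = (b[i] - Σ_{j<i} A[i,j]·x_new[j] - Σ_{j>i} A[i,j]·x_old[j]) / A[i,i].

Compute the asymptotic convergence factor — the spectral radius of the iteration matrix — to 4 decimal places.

Let D = diag(-12, -12, -17, 9, -13); L, U the strict triangles.
GS T = -(D+L)⁻¹U: row 0 first, T[0,4] = -(6)/(-12) = +0.5000; later rows by forward substitution.
  T[0,:] = [+0.0000  +0.0833  -0.3333  -0.1667  +0.5000]
  T[1,:] = [+0.0000  +0.0139  -0.5556  -0.1944  +0.3333]
  T[2,:] = [+0.0000  +0.0245  +0.0784  -0.3431  -0.2353]
  T[3,:] = [+0.0000  +0.0317  -0.3653  -0.2213  +0.3551]
  T[4,:] = [+0.0000  +0.0364  -0.3502  -0.0565  +0.4253]
moduli |λ_i(T)| = 0.6851, 0.3622, 0.0503, 0.0503, 0.0000.
spectral radius ρ = 0.6851; 0.6851 < 1, so it converges for any x₀.

0.6851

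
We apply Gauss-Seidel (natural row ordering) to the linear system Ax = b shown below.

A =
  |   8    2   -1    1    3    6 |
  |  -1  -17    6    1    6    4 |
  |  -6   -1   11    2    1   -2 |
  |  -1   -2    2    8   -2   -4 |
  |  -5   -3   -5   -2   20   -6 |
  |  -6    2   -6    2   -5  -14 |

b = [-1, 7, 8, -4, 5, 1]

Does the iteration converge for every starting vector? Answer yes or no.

Diagonal D = diag(8, -17, 11, 8, 20, -14); L, U strict lower/upper.
GS T = -(D+L)⁻¹U: row 0 first, T[0,1] = -(2)/(8) = -0.2500; later rows by forward substitution.
  T[0,:] = [+0.0000  -0.2500  +0.1250  -0.1250  -0.3750  -0.7500]
  T[1,:] = [+0.0000  +0.0147  +0.3456  +0.0662  +0.3750  +0.2794]
  T[2,:] = [+0.0000  -0.1350  +0.0996  -0.2440  -0.2614  -0.2019]
  T[3,:] = [+0.0000  +0.0062  +0.0771  +0.0619  +0.3622  +0.5266]
  T[4,:] = [+0.0000  -0.0934  +0.1157  -0.0761  -0.0666  +0.1566]
  T[5,:] = [+0.0000  +0.2014  -0.0772  +0.2036  +0.4018  +0.4672]
eigenvalue magnitudes: 0.7047, 0.2713, 0.2713, 0.1295, 0.0768, 0.0000.
ρ(T) = max|λ| = 0.7047; 0.7047 < 1, so it converges for any x₀.

yes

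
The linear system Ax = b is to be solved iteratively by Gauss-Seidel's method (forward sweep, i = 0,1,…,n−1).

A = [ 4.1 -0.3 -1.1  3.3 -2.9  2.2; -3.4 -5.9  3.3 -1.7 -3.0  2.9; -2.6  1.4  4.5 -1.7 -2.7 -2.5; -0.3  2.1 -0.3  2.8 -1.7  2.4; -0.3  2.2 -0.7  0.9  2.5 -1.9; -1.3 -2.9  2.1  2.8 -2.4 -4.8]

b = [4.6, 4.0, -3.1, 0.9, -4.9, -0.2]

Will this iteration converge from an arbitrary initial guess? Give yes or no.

Let D = diag(4.1, -5.9, 4.5, 2.8, 2.5, -4.8); L, U the strict triangles.
Gauss-Seidel: T = -(D+L)⁻¹U, row 0 first, T[0,5] = -(2.2)/(4.1) = -0.5366; later rows by forward substitution.
  T[0,:] = [+0.0000 +0.0732 +0.2683 -0.8049 +0.7073 -0.5366]
  T[1,:] = [+0.0000 -0.0422 +0.4047 +0.1757 -0.9161 +0.8007]
  T[2,:] = [+0.0000 +0.0554 +0.0291 -0.1419 +1.2937 -0.0036]
  T[3,:] = [+0.0000 +0.0454 -0.2717 -0.2332 +1.5086 -1.5156]
  T[4,:] = [+0.0000 +0.0451 -0.2180 -0.2070 +0.7102 +0.5356]
  T[5,:] = [+0.0000 +0.0338 -0.3539 +0.0172 +1.4528 -1.4919]
|roots of det(T-λI)|: 1.6935, 0.5981, 0.5981, 0.3078, 0.0104, 0.0000.
ρ(T) = max|λ| = 1.6935; 1.6935 > 1: divergent.

no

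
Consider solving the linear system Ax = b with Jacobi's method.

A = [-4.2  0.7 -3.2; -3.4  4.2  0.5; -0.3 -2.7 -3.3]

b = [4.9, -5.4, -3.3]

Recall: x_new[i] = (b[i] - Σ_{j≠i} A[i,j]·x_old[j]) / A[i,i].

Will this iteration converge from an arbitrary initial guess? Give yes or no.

Write A = D+L+U with D = diag(-4.2, 4.2, -3.3).
Jacobi T = -D⁻¹(L+U): T[1,2] = -(0.5)/(4.2) = -0.1190; T[1,1] = 0.
  T[0,:] = [+0.0000  +0.1667  -0.7619]
  T[1,:] = [+0.8095  +0.0000  -0.1190]
  T[2,:] = [-0.0909  -0.8182  +0.0000]
|eigenvalues of T|: 0.9223, 0.7410, 0.7410.
ρ = 0.9223; 0.9223 < 1 ⇒ converges.

yes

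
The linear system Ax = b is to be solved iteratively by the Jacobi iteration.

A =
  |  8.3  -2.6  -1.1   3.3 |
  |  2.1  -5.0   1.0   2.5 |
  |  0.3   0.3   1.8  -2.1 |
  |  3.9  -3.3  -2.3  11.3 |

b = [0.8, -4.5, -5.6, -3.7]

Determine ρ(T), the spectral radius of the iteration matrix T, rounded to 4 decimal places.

Diagonal D = diag(8.3, -5, 1.8, 11.3); L, U strict lower/upper.
T_J = -D⁻¹(L+U): T[0,2] = -(-1.1)/(8.3) = +0.1325; T[0,0] = 0.
  T[0,:] = [+0.0000, +0.3133, +0.1325, -0.3976]
  T[1,:] = [+0.4200, +0.0000, +0.2000, +0.5000]
  T[2,:] = [-0.1667, -0.1667, +0.0000, +1.1667]
  T[3,:] = [-0.3451, +0.2920, +0.2035, +0.0000]
moduli |λ_i(T)| = 0.8360, 0.5868, 0.3689, 0.1197.
ρ = 0.8360; 0.8360 < 1 ⇒ converges.

0.8360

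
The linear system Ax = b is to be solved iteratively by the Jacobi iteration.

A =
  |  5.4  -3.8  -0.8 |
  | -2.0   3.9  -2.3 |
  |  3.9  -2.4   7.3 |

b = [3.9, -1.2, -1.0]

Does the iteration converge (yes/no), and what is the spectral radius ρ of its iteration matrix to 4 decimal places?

yes, ρ = 0.8422

Diagonal D = diag(5.4, 3.9, 7.3); L, U strict lower/upper.
T_J = -D⁻¹(L+U): T[0,1] = -(-3.8)/(5.4) = +0.7037; T[0,0] = 0.
  T[0,:] = [+0.0000 +0.7037 +0.1481]
  T[1,:] = [+0.5128 +0.0000 +0.5897]
  T[2,:] = [-0.5342 +0.3288 +0.0000]
eigenvalue magnitudes: 0.8422, 0.4833, 0.4833.
ρ = 0.8422; 0.8422 < 1, so it converges for any x₀.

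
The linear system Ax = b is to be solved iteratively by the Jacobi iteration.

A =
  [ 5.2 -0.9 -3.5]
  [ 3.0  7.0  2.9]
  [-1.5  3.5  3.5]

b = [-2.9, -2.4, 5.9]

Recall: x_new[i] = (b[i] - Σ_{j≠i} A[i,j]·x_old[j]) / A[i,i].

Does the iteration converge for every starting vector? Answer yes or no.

Let D = diag(5.2, 7, 3.5); L, U the strict triangles.
Jacobi: T = -D⁻¹(L+U), T[0,1] = -(-0.9)/(5.2) = +0.1731; T[0,0] = 0.
  T[0,:] = [+0.0000, +0.1731, +0.6731]
  T[1,:] = [-0.4286, +0.0000, -0.4143]
  T[2,:] = [+0.4286, -1.0000, +0.0000]
moduli |λ_i(T)| = 0.9488, 0.5212, 0.5212.
ρ(T) = max|λ| = 0.9488; 0.9488 < 1, so it converges for any x₀.

yes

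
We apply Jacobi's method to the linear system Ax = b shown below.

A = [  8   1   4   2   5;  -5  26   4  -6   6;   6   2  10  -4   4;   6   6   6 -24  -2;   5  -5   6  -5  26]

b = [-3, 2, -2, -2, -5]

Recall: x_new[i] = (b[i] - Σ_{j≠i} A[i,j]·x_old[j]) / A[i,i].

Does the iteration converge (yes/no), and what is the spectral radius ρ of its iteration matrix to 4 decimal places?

yes, ρ = 0.9077

A = D + L + U where D = diag(8, 26, 10, -24, 26).
Jacobi: T = -D⁻¹(L+U), T[2,0] = -(6)/(10) = -0.6000; T[2,2] = 0.
  T[0,:] = [+0.0000  -0.1250  -0.5000  -0.2500  -0.6250]
  T[1,:] = [+0.1923  +0.0000  -0.1538  +0.2308  -0.2308]
  T[2,:] = [-0.6000  -0.2000  +0.0000  +0.4000  -0.4000]
  T[3,:] = [+0.2500  +0.2500  +0.2500  +0.0000  -0.0833]
  T[4,:] = [-0.1923  +0.1923  -0.2308  +0.1923  +0.0000]
|eigenvalues of T|: 0.9077, 0.5533, 0.4812, 0.4812, 0.2577.
spectral radius ρ = 0.9077; 0.9077 < 1, so it converges for any x₀.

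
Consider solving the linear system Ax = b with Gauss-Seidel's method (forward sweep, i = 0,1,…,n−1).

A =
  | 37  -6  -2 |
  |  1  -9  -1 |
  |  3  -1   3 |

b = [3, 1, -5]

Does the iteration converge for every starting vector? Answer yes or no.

A = D + L + U where D = diag(37, -9, 3).
T_GS = -(D+L)⁻¹U: row 0 first, T[0,1] = -(-6)/(37) = +0.1622; later rows by forward substitution.
  T[0,:] = [+0.0000 +0.1622 +0.0541]
  T[1,:] = [+0.0000 +0.0180 -0.1051]
  T[2,:] = [+0.0000 -0.1562 -0.0891]
|λ(T)| sorted: 0.1744, 0.1033, 0.0000.
ρ(T) = max|λ| = 0.1744; 0.1744 < 1, so it converges for any x₀.

yes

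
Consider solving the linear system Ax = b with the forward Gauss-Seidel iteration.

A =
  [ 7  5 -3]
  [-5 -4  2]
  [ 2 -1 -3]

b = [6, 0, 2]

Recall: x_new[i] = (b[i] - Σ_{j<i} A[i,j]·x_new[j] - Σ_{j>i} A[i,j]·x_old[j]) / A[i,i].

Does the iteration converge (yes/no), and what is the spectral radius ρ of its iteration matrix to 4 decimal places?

Write A = D+L+U with D = diag(7, -4, -3).
T_GS = -(D+L)⁻¹U: row 0 first, T[0,2] = -(-3)/(7) = +0.4286; later rows by forward substitution.
  T[0,:] = [+0.0000 -0.7143 +0.4286]
  T[1,:] = [+0.0000 +0.8929 -0.0357]
  T[2,:] = [+0.0000 -0.7738 +0.2976]
moduli |λ_i(T)| = 0.9361, 0.2543, 0.0000.
spectral radius ρ = 0.9361; 0.9361 < 1, so it converges for any x₀.

yes, ρ = 0.9361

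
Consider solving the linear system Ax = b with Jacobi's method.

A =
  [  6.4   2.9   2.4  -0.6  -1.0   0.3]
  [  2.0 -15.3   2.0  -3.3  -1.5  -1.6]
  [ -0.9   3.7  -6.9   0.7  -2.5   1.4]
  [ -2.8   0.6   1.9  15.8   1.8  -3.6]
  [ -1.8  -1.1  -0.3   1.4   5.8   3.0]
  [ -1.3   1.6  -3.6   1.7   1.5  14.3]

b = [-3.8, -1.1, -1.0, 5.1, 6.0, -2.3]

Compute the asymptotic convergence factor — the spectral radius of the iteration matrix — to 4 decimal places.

0.5566

Diagonal D = diag(6.4, -15.3, -6.9, 15.8, 5.8, 14.3); L, U strict lower/upper.
Jacobi T = -D⁻¹(L+U): T[4,1] = -(-1.1)/(5.8) = +0.1897; T[4,4] = 0.
  T[0,:] = [+0.0000, -0.4531, -0.3750, +0.0938, +0.1562, -0.0469]
  T[1,:] = [+0.1307, +0.0000, +0.1307, -0.2157, -0.0980, -0.1046]
  T[2,:] = [-0.1304, +0.5362, +0.0000, +0.1014, -0.3623, +0.2029]
  T[3,:] = [+0.1772, -0.0380, -0.1203, +0.0000, -0.1139, +0.2278]
  T[4,:] = [+0.3103, +0.1897, +0.0517, -0.2414, +0.0000, -0.5172]
  T[5,:] = [+0.0909, -0.1119, +0.2517, -0.1189, -0.1049, +0.0000]
|roots of det(T-λI)|: 0.5566, 0.2884, 0.2884, 0.2854, 0.2854, 0.2414.
ρ = 0.5566; 0.5566 < 1: convergent.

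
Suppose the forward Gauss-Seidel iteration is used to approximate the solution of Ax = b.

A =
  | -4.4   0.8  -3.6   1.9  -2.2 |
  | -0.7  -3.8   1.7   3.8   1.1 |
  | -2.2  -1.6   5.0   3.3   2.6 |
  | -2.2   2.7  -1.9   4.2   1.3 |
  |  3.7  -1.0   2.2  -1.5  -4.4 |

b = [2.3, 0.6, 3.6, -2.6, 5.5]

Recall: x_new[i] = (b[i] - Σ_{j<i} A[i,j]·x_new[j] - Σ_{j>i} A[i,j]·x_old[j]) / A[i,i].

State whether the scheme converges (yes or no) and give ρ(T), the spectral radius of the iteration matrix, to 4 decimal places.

no, ρ = 1.1877

Write A = D+L+U with D = diag(-4.4, -3.8, 5, 4.2, -4.4).
GS T = -(D+L)⁻¹U: row 0 first, T[0,1] = -(0.8)/(-4.4) = +0.1818; later rows by forward substitution.
  T[0,:] = [+0.0000  +0.1818  -0.8182  +0.4318  -0.5000]
  T[1,:] = [+0.0000  -0.0335  +0.5981  +0.9205  +0.3816]
  T[2,:] = [+0.0000  +0.0693  -0.1686  -0.1755  -0.6179]
  T[3,:] = [+0.0000  +0.1481  -0.8893  -0.4449  -1.0963]
  T[4,:] = [+0.0000  +0.1447  -0.6051  +0.2179  -0.4424]
|λ(T)| sorted: 1.1877, 0.3065, 0.1959, 0.1959, 0.0000.
ρ = 1.1877; 1.1877 > 1 ⇒ diverges.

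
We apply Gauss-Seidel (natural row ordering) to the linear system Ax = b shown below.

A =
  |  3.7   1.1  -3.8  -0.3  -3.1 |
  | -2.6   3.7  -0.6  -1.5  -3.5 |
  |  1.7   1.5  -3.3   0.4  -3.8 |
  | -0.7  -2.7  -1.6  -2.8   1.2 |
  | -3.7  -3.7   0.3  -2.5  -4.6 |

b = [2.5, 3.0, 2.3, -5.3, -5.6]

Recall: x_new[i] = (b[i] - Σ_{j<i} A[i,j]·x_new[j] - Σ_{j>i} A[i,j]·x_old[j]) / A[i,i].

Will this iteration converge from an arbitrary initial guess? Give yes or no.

no

Write A = D+L+U with D = diag(3.7, 3.7, -3.3, -2.8, -4.6).
T_GS = -(D+L)⁻¹U: row 0 first, T[0,4] = -(-3.1)/(3.7) = +0.8378; later rows by forward substitution.
  T[0,:] = [+0.0000  -0.2973  +1.0270  +0.0811  +0.8378]
  T[1,:] = [+0.0000  -0.2089  +0.8839  +0.4624  +1.5347]
  T[2,:] = [+0.0000  -0.2481  +0.9308  +0.3732  -0.0223]
  T[3,:] = [+0.0000  +0.4176  -1.6409  -0.6794  -1.2480]
  T[4,:] = [+0.0000  +0.1641  -0.5845  -0.0436  -1.2315]
|λ(T)| sorted: 1.3140, 0.5727, 0.4416, 0.0061, 0.0000.
ρ = 1.3140; 1.3140 > 1 ⇒ diverges.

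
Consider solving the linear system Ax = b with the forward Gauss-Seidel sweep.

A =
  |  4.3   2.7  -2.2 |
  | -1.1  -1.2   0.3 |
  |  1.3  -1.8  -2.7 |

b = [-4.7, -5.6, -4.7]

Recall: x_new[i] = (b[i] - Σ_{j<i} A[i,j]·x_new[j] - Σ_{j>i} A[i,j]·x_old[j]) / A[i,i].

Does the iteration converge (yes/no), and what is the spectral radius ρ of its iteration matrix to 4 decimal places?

yes, ρ = 0.8822

A = D + L + U where D = diag(4.3, -1.2, -2.7).
Gauss-Seidel: T = -(D+L)⁻¹U, row 0 first, T[0,1] = -(2.7)/(4.3) = -0.6279; later rows by forward substitution.
  T[0,:] = [+0.0000, -0.6279, +0.5116]
  T[1,:] = [+0.0000, +0.5756, -0.2190]
  T[2,:] = [+0.0000, -0.6860, +0.3923]
eigenvalue magnitudes: 0.8822, 0.0857, 0.0000.
ρ = 0.8822; 0.8822 < 1 ⇒ converges.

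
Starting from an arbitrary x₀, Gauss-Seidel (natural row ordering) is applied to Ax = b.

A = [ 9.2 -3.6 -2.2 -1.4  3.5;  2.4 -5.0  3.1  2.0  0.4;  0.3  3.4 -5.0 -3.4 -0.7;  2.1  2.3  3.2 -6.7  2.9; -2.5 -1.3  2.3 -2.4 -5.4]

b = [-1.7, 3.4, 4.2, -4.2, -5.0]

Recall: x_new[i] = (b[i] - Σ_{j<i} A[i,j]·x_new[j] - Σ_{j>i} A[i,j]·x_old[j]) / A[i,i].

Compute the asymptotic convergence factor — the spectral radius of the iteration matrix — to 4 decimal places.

0.8384

Let D = diag(9.2, -5, -5, -6.7, -5.4); L, U the strict triangles.
T_GS = -(D+L)⁻¹U: row 0 first, T[0,2] = -(-2.2)/(9.2) = +0.2391; later rows by forward substitution.
  T[0,:] = [+0.0000 +0.3913 +0.2391 +0.1522 -0.3804]
  T[1,:] = [+0.0000 +0.1878 +0.7348 +0.4730 -0.1026]
  T[2,:] = [+0.0000 +0.1512 +0.5140 -0.3492 -0.2326]
  T[3,:] = [+0.0000 +0.2593 +0.5727 +0.0433 +0.1673]
  T[4,:] = [+0.0000 -0.2772 -0.3232 -0.3523 +0.0274]
|eigenvalues of T|: 0.8384, 0.4066, 0.4066, 0.2385, 0.0000.
spectral radius ρ = 0.8384; 0.8384 < 1: convergent.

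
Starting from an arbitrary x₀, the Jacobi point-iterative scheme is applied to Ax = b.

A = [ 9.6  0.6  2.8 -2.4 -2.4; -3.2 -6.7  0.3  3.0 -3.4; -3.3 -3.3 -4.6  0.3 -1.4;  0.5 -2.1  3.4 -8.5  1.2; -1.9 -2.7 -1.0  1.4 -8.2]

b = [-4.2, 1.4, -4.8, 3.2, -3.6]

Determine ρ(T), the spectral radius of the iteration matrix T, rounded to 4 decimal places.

0.8815

Split A = D + L + U, D = diag(9.6, -6.7, -4.6, -8.5, -8.2).
Jacobi: T = -D⁻¹(L+U), T[0,2] = -(2.8)/(9.6) = -0.2917; T[0,0] = 0.
  T[0,:] = [+0.0000 -0.0625 -0.2917 +0.2500 +0.2500]
  T[1,:] = [-0.4776 +0.0000 +0.0448 +0.4478 -0.5075]
  T[2,:] = [-0.7174 -0.7174 +0.0000 +0.0652 -0.3043]
  T[3,:] = [+0.0588 -0.2471 +0.4000 +0.0000 +0.1412]
  T[4,:] = [-0.2317 -0.3293 -0.1220 +0.1707 +0.0000]
eigenvalue magnitudes: 0.8815, 0.5473, 0.5473, 0.4474, 0.0500.
ρ = 0.8815; 0.8815 < 1, so it converges for any x₀.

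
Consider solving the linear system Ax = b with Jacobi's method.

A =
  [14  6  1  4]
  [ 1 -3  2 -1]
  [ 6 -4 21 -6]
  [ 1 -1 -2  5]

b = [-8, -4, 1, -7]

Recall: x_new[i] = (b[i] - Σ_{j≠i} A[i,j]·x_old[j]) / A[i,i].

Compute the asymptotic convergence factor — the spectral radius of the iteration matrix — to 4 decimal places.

A = D + L + U where D = diag(14, -3, 21, 5).
T_J = -D⁻¹(L+U): T[3,2] = -(-2)/(5) = +0.4000; T[3,3] = 0.
  T[0,:] = [+0.0000 -0.4286 -0.0714 -0.2857]
  T[1,:] = [+0.3333 +0.0000 +0.6667 -0.3333]
  T[2,:] = [-0.2857 +0.1905 +0.0000 +0.2857]
  T[3,:] = [-0.2000 +0.2000 +0.4000 +0.0000]
|λ(T)| sorted: 0.5428, 0.3462, 0.3462, 0.1813.
ρ(T) = max|λ| = 0.5428; 0.5428 < 1, so it converges for any x₀.

0.5428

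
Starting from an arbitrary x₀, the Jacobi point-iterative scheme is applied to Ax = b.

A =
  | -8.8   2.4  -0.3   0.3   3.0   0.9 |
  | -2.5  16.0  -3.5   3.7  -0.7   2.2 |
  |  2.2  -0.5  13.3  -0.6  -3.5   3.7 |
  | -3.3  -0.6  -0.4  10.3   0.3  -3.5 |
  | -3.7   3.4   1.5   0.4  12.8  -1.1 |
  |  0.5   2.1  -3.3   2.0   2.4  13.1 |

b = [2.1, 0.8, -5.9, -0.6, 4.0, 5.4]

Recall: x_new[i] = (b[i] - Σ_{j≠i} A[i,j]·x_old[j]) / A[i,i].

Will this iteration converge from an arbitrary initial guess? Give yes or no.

Diagonal D = diag(-8.8, 16, 13.3, 10.3, 12.8, 13.1); L, U strict lower/upper.
Jacobi: T = -D⁻¹(L+U), T[5,1] = -(2.1)/(13.1) = -0.1603; T[5,5] = 0.
  T[0,:] = [+0.0000  +0.2727  -0.0341  +0.0341  +0.3409  +0.1023]
  T[1,:] = [+0.1562  +0.0000  +0.2188  -0.2313  +0.0437  -0.1375]
  T[2,:] = [-0.1654  +0.0376  +0.0000  +0.0451  +0.2632  -0.2782]
  T[3,:] = [+0.3204  +0.0583  +0.0388  +0.0000  -0.0291  +0.3398]
  T[4,:] = [+0.2891  -0.2656  -0.1172  -0.0312  +0.0000  +0.0859]
  T[5,:] = [-0.0382  -0.1603  +0.2519  -0.1527  -0.1832  +0.0000]
eigenvalue magnitudes: 0.5151, 0.4060, 0.4060, 0.2332, 0.2332, 0.0887.
ρ = 0.5151; 0.5151 < 1: convergent.

yes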